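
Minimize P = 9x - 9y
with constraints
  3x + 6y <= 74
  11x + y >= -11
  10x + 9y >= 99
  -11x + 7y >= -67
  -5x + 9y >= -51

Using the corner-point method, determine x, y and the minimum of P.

Corner points and P = 9x - 9y:
  (-24/11, 443/33) → P = -1545/11
  (920/87, 613/87) → P = 921/29
  (1296/169, 419/169) → P = 7893/169

At the optimal vertex, 3x + 6y = 74 and 10x + 9y = 99.
Solving simultaneously gives x = -24/11, y = 443/33.

x = -24/11, y = 443/33, minimum P = -1545/11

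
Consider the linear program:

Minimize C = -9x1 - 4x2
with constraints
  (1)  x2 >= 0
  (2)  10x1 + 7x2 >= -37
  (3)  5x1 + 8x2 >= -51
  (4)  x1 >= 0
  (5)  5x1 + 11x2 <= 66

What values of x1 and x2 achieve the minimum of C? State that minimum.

The optimum lies where x2 = 0 and 5x1 + 11x2 = 66.
Solving simultaneously gives x1 = 66/5, x2 = 0.

x1 = 66/5, x2 = 0, minimum C = -594/5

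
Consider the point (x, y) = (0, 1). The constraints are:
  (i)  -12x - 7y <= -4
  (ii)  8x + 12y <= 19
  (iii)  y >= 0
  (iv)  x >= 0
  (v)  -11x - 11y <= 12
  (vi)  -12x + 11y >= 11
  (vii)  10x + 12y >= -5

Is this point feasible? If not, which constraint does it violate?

(i): -7 ≤ -4 ✓
(ii): 12 ≤ 19 ✓
(iii): 1 ≥ 0 ✓
(iv): 0 ≥ 0 ✓
(v): -11 ≤ 12 ✓
(vi): 11 ≥ 11 ✓
(vii): 12 ≥ -5 ✓

feasible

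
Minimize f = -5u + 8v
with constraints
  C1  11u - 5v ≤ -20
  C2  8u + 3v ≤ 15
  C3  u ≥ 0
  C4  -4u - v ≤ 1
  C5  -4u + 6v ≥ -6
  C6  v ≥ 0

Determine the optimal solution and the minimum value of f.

u = 0, v = 4, minimum f = 32

Corner points and f = -5u + 8v:
  (15/73, 325/73) → f = 2525/73
  (0, 4) → f = 32
  (0, 5) → f = 40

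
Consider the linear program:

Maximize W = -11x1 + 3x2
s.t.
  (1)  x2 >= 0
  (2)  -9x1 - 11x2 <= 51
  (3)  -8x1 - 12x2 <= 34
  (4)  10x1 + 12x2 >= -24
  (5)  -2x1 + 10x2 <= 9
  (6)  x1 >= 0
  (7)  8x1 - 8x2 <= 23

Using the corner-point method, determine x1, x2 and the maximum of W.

Extreme points and W = -11x1 + 3x2:
  (0, 0) → W = 0
  (23/8, 0) → W = -253/8
  (0, 9/10) → W = 27/10
  (151/32, 59/32) → W = -371/8

The binding constraints are -2x1 + 10x2 = 9 and x1 = 0.
Solving simultaneously gives x1 = 0, x2 = 9/10.

x1 = 0, x2 = 9/10, maximum W = 27/10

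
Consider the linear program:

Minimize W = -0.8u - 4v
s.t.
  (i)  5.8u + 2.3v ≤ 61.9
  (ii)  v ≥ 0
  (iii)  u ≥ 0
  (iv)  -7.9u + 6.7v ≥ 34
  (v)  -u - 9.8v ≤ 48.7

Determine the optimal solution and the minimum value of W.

u = 0, v = 619/23, minimum W = -2476/23

Extreme points and W = -0.8u - 4v:
  (0, 619/23) → W = -2476/23
  (33653/5703, 68621/5703) → W = -502344/9505
  (0, 340/67) → W = -1360/67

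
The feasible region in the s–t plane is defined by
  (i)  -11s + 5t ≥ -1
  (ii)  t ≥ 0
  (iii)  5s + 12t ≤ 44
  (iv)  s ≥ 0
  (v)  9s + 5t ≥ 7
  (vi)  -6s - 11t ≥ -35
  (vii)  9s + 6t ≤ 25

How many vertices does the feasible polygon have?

5

Intersecting each pair of boundary lines and keeping only the points that satisfy every inequality leaves:
  (2/5, 17/25)
  (131/111, 266/111)
  (0, 7/5)
  (0, 35/11)
  (65/63, 55/21)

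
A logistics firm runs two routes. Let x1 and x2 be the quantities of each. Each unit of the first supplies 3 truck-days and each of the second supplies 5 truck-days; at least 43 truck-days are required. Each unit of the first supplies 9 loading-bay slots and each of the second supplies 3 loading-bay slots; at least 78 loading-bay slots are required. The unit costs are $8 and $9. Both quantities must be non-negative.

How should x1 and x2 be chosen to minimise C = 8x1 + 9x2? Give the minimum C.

Feasible corners and C = 8x1 + 9x2:
  (0, 26) → C = 234
  (43/3, 0) → C = 344/3
  (29/4, 17/4) → C = 385/4
The feasible region is unbounded (it extends along (0, 1), (1, 0)), but C strictly increases along every unbounded feasible direction, so there is no improving ray and the minimum is attained at a vertex.

The optimum lies where 3x1 + 5x2 = 43 and 9x1 + 3x2 = 78.
Solving simultaneously gives x1 = 29/4, x2 = 17/4.

x1 = 29/4, x2 = 17/4, minimum C = 385/4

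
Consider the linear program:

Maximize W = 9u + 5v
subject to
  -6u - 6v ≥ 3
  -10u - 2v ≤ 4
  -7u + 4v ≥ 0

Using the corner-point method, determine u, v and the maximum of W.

u = -2/11, v = -7/22, maximum W = -71/22

Corner points and W = 9u + 5v:
  (-3/8, -1/8) → W = -4
  (-2/11, -7/22) → W = -71/22
  (-8/27, -14/27) → W = -142/27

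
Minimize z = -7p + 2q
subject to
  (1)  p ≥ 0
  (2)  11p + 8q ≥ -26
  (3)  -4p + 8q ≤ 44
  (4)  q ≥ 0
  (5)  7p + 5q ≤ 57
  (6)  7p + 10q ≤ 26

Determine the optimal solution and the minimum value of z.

p = 26/7, q = 0, minimum z = -26

Corner points and z = -7p + 2q:
  (0, 0) → z = 0
  (0, 13/5) → z = 26/5
  (26/7, 0) → z = -26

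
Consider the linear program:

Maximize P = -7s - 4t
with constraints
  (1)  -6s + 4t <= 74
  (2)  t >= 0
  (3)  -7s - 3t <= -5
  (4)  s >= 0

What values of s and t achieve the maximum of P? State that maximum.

s = 5/7, t = 0, maximum P = -5

Extreme points and P = -7s - 4t:
  (0, 37/2) → P = -74
  (5/7, 0) → P = -5
  (0, 5/3) → P = -20/3
The feasible region is unbounded (it extends along (2, 3), (1, 0)), but P strictly decreases along every unbounded feasible direction, so there is no improving ray and the maximum is attained at a vertex.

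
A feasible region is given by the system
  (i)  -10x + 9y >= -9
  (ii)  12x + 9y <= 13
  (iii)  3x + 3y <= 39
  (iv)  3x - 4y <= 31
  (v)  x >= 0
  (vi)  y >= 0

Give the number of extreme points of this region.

Of the 15 pairwise boundary intersections, those satisfying every inequality are:
  (1, 1/9)
  (9/10, 0)
  (0, 13/9)
  (0, 0)

4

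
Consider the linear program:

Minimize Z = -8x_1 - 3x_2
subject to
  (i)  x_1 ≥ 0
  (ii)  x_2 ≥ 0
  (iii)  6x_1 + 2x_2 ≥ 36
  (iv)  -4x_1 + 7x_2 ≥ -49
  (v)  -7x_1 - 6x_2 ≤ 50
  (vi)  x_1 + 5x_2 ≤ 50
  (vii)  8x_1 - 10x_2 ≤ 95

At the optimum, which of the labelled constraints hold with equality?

Extreme points and Z = -8x_1 - 3x_2:
  (6, 0) → Z = -48
  (95/8, 0) → Z = -95
  (20/7, 66/7) → Z = -358/7
  (39/2, 61/10) → Z = -1743/10

The minimum is at (39/2, 61/10). Substituting into each constraint, equality holds for (vi) and (vii); the remaining constraints have slack.

(vi) and (vii)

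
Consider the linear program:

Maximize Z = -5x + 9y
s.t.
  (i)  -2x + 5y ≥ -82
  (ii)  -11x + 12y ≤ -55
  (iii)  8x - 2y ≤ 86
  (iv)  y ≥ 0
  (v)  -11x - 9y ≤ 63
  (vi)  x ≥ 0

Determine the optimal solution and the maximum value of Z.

x = 461/37, y = 253/37, maximum Z = -28/37

Extreme points and Z = -5x + 9y:
  (461/37, 253/37) → Z = -28/37
  (5, 0) → Z = -25
  (43/4, 0) → Z = -215/4

At the optimal vertex, -11x + 12y = -55 and 8x - 2y = 86.
Solving simultaneously gives x = 461/37, y = 253/37.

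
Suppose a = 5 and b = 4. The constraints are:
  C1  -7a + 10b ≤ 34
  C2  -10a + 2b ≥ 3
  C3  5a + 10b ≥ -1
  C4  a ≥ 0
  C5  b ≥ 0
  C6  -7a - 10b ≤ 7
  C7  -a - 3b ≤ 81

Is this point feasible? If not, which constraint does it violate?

Constraint C2: -10a + 2b = -42, which is not ≥ 3. All other constraints are satisfied.

not feasible — violates C2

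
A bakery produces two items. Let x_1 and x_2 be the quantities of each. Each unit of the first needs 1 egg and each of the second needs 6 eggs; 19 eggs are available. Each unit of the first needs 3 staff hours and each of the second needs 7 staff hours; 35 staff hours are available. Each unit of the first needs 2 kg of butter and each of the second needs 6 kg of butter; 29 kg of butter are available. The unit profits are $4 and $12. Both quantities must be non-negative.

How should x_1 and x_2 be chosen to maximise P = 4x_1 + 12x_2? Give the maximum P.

Corner points and P = 4x_1 + 12x_2:
  (0, 0) → P = 0
  (0, 19/6) → P = 38
  (35/3, 0) → P = 140/3
  (7, 2) → P = 52

x_1 = 7, x_2 = 2, maximum P = 52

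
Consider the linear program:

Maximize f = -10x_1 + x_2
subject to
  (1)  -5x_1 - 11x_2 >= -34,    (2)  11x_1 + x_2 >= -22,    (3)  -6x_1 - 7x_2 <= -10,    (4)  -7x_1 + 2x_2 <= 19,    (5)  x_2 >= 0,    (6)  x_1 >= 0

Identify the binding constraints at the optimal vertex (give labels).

Vertices and f = -10x_1 + x_2:
  (34/5, 0) → f = -68
  (0, 34/11) → f = 34/11
  (5/3, 0) → f = -50/3
  (0, 10/7) → f = 10/7

The maximum is at (0, 34/11). Substituting into each constraint, equality holds for (1) and (6); the remaining constraints have slack.

(1) and (6)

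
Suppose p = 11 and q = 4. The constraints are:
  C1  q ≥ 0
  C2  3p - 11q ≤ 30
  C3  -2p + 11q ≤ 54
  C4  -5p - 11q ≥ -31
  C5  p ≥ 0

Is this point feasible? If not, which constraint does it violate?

not feasible — violates C4

Constraint C4: -5p - 11q = -99, which is not ≥ -31. All other constraints are satisfied.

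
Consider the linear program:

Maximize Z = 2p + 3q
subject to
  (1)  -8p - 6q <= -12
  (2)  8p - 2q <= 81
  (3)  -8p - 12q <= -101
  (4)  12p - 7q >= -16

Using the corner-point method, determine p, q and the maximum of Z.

Corner points and Z = 2p + 3q:
  (587/56, 10/7) → Z = 101/4
  (599/32, 275/8) → Z = 2249/16
  (103/40, 67/10) → Z = 101/4

The optimum lies where 8p - 2q = 81 and 12p - 7q = -16.
Solving simultaneously gives p = 599/32, q = 275/8.

p = 599/32, q = 275/8, maximum Z = 2249/16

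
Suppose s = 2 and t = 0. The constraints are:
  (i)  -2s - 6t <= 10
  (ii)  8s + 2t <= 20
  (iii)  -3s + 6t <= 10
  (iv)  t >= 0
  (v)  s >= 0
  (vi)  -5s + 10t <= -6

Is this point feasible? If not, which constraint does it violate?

feasible

(i): -4 ≤ 10 ✓
(ii): 16 ≤ 20 ✓
(iii): -6 ≤ 10 ✓
(iv): 0 ≥ 0 ✓
(v): 2 ≥ 0 ✓
(vi): -10 ≤ -6 ✓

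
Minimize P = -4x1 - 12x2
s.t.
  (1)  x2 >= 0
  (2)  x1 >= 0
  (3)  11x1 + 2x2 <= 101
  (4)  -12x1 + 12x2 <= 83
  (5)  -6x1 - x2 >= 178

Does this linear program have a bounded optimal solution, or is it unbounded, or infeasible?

infeasible

The boundaries x2 = 0 and x1 = 0 meet at (0, 0), but that point violates -6x1 - x2 ≥ 178. Every candidate vertex is excluded by some other constraint, so the feasible region is empty.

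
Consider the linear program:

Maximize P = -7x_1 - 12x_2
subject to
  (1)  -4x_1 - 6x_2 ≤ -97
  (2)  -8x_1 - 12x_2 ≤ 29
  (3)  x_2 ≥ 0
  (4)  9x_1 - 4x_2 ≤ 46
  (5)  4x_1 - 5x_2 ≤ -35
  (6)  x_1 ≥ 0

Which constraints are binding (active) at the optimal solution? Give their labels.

(1) and (5)

Extreme points and P = -7x_1 - 12x_2:
  (25/4, 12) → P = -751/4
  (0, 97/6) → P = -194
  (370/29, 499/29) → P = -8578/29
The feasible region is unbounded (it extends along (0, 1), (4, 9)), but P strictly decreases along every unbounded feasible direction, so there is no improving ray and the maximum is attained at a vertex.

The maximum is at (25/4, 12). Substituting into each constraint, equality holds for (1) and (5); the remaining constraints have slack.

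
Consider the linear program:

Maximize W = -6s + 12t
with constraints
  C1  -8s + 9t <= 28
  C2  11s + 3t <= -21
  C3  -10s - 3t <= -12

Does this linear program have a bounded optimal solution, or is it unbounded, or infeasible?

infeasible

The boundaries -8s + 9t = 28 and 11s + 3t = -21 meet at (-91/41, 140/123), but that point violates -10s - 3t ≤ -12. Every candidate vertex is excluded by some other constraint, so the feasible region is empty.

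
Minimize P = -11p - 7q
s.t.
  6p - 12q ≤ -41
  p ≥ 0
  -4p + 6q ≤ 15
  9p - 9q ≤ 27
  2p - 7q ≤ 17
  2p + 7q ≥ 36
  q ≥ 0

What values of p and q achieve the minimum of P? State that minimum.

Feasible corners and P = -11p - 7q:
  (11/2, 37/6) → P = -311/3
  (77/6, 59/6) → P = -210
  (33/2, 27/2) → P = -276

The binding constraints are -4p + 6q = 15 and 9p - 9q = 27.
Solving simultaneously gives p = 33/2, q = 27/2.

p = 33/2, q = 27/2, minimum P = -276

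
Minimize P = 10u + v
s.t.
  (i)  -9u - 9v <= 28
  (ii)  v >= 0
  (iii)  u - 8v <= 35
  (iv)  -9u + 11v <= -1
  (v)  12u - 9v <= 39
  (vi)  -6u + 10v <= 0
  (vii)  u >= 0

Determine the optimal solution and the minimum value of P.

Corner points and P = 10u + v:
  (1/9, 0) → P = 10/9
  (13/4, 0) → P = 65/2
  (5/12, 1/4) → P = 53/12
  (65/11, 39/11) → P = 689/11

u = 1/9, v = 0, minimum P = 10/9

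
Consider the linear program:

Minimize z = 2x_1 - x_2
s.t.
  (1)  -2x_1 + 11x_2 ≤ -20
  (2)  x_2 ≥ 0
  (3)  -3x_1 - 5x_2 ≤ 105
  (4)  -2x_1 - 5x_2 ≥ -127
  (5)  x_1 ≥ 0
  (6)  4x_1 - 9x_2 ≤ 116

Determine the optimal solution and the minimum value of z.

Feasible corners and z = 2x_1 - x_2:
  (10, 0) → z = 20
  (548/13, 76/13) → z = 1020/13
  (29, 0) → z = 58

x_1 = 10, x_2 = 0, minimum z = 20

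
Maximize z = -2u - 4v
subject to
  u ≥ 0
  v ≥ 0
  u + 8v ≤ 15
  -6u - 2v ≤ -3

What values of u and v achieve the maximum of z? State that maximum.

u = 1/2, v = 0, maximum z = -1

Corner points and z = -2u - 4v:
  (0, 15/8) → z = -15/2
  (0, 3/2) → z = -6
  (15, 0) → z = -30
  (1/2, 0) → z = -1

At the optimal vertex, v = 0 and -6u - 2v = -3.
Solving simultaneously gives u = 1/2, v = 0.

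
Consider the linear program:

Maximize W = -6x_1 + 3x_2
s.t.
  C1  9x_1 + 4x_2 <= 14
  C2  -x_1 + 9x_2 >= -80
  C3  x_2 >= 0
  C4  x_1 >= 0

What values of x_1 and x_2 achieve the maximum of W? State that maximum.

Extreme points and W = -6x_1 + 3x_2:
  (14/9, 0) → W = -28/3
  (0, 7/2) → W = 21/2
  (0, 0) → W = 0

The binding constraints are 9x_1 + 4x_2 = 14 and x_1 = 0.
Solving simultaneously gives x_1 = 0, x_2 = 7/2.

x_1 = 0, x_2 = 7/2, maximum W = 21/2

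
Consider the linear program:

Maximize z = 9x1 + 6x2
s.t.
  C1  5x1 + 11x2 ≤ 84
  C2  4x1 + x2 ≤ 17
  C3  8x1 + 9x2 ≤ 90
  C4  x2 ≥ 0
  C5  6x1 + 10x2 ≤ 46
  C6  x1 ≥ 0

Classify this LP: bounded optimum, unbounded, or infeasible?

Extreme points and z = 9x1 + 6x2:
  (17/4, 0) → z = 153/4
  (62/17, 41/17) → z = 804/17
  (0, 0) → z = 0
  (0, 23/5) → z = 138/5
The feasible region has finitely many vertices and no improving ray; the maximum is 804/17 at (62/17, 41/17).

bounded optimum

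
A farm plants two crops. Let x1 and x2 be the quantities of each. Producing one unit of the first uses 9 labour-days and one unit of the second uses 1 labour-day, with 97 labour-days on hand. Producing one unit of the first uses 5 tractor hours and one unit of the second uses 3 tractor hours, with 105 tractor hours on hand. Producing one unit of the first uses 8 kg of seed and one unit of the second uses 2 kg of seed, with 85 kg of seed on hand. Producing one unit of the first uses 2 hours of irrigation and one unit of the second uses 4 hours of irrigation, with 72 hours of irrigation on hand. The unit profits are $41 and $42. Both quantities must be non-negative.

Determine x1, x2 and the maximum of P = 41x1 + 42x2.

x1 = 7, x2 = 29/2, maximum P = 896

Corner points and P = 41x1 + 42x2:
  (0, 0) → P = 0
  (0, 18) → P = 756
  (85/8, 0) → P = 3485/8
  (7, 29/2) → P = 896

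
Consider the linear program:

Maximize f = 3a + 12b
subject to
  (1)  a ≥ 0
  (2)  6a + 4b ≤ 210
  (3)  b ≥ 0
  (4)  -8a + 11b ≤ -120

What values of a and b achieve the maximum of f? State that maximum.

Vertices and f = 3a + 12b:
  (35, 0) → f = 105
  (1395/49, 480/49) → f = 9945/49
  (15, 0) → f = 45

a = 1395/49, b = 480/49, maximum f = 9945/49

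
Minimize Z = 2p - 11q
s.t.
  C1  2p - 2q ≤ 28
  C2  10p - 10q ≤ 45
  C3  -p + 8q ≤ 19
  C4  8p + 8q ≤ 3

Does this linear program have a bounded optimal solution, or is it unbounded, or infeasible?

From the feasible point (39/16, -33/16), moving in the direction (-8, -1) keeps every constraint satisfied while Z decreases without bound.

unbounded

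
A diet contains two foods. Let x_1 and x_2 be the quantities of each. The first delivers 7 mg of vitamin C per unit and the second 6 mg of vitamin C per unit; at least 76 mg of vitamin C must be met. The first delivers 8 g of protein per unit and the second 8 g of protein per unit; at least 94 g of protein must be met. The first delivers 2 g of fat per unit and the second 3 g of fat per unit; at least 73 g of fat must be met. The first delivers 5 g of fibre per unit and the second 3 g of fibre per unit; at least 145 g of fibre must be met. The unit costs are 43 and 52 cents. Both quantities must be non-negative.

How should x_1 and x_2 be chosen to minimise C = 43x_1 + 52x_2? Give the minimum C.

x_1 = 24, x_2 = 25/3, minimum C = 4396/3

Corner points and C = 43x_1 + 52x_2:
  (0, 145/3) → C = 7540/3
  (73/2, 0) → C = 3139/2
  (24, 25/3) → C = 4396/3
The feasible region is unbounded (it extends along (0, 1), (1, 0)), but C strictly increases along every unbounded feasible direction, so there is no improving ray and the minimum is attained at a vertex.

At the optimal vertex, 2x_1 + 3x_2 = 73 and 5x_1 + 3x_2 = 145.
Solving simultaneously gives x_1 = 24, x_2 = 25/3.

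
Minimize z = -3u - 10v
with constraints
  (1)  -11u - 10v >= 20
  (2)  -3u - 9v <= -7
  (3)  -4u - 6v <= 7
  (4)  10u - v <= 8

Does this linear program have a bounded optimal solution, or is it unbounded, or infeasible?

unbounded

From the feasible point (-250/69, 137/69), moving in the direction (-10, 11) keeps every constraint satisfied while z decreases without bound.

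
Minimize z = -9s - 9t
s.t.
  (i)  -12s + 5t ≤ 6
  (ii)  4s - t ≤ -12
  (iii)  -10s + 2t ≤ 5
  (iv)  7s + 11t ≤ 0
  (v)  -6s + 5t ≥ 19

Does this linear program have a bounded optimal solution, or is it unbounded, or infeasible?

The boundaries 7s + 11t = 0 and -6s + 5t = 19 meet at (-209/101, 133/101), but that point violates -12s + 5t ≤ 6. Every candidate vertex is excluded by some other constraint, so the feasible region is empty.

infeasible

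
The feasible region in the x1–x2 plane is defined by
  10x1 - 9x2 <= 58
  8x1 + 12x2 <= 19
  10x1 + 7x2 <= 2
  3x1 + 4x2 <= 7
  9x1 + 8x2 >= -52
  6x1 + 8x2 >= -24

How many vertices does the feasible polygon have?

Intersecting each pair of boundary lines and keeping only the points that satisfy every inequality leaves:
  (53/20, -7/2)
  (124/67, -294/67)
  (-109/64, 87/32)
  (-194/11, 587/44)
  (-28/3, 4)

5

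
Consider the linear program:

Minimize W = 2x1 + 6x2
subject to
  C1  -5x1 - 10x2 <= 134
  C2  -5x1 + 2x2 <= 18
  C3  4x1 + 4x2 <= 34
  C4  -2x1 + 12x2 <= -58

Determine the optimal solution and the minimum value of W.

The optimum lies where -5x1 - 10x2 = 134 and 4x1 + 4x2 = 34.
Solving simultaneously gives x1 = 219/5, x2 = -353/10.

x1 = 219/5, x2 = -353/10, minimum W = -621/5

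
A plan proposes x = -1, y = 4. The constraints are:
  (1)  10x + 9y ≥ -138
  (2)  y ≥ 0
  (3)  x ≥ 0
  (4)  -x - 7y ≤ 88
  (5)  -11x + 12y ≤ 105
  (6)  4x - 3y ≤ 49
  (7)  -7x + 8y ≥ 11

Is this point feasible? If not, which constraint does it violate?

Constraint (3): x = -1, which is not ≥ 0. All other constraints are satisfied.

not feasible — violates (3)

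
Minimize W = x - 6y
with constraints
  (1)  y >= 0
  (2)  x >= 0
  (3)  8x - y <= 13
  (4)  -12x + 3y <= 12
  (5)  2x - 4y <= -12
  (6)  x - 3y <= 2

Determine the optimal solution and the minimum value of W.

Vertices and W = x - 6y:
  (0, 4) → W = -24
  (0, 3) → W = -18
  (17/4, 21) → W = -487/4
  (32/15, 61/15) → W = -334/15

The optimum lies where 8x - y = 13 and -12x + 3y = 12.
Solving simultaneously gives x = 17/4, y = 21.

x = 17/4, y = 21, minimum W = -487/4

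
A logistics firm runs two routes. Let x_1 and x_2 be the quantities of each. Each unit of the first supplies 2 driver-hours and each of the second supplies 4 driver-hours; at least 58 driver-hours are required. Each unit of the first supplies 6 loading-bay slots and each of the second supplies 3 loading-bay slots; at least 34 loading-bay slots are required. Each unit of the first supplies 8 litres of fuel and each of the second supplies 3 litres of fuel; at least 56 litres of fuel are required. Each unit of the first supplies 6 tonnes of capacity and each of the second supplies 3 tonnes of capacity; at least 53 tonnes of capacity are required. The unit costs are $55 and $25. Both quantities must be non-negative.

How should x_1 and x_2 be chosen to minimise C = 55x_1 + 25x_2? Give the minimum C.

Extreme points and C = 55x_1 + 25x_2:
  (0, 56/3) → C = 1400/3
  (29, 0) → C = 1595
  (19/9, 121/9) → C = 4070/9
  (3/2, 44/3) → C = 2695/6
The feasible region is unbounded (it extends along (0, 1), (1, 0)), but C strictly increases along every unbounded feasible direction, so there is no improving ray and the minimum is attained at a vertex.

At the optimal vertex, 8x_1 + 3x_2 = 56 and 6x_1 + 3x_2 = 53.
Solving simultaneously gives x_1 = 3/2, x_2 = 44/3.

x_1 = 3/2, x_2 = 44/3, minimum C = 2695/6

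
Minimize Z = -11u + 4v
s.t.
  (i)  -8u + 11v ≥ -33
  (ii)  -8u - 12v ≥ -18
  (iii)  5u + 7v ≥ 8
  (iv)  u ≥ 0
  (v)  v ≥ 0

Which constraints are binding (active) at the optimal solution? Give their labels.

(ii) and (v)

Extreme points and Z = -11u + 4v:
  (0, 3/2) → Z = 6
  (9/4, 0) → Z = -99/4
  (0, 8/7) → Z = 32/7
  (8/5, 0) → Z = -88/5

The minimum is at (9/4, 0). Substituting into each constraint, equality holds for (ii) and (v); the remaining constraints have slack.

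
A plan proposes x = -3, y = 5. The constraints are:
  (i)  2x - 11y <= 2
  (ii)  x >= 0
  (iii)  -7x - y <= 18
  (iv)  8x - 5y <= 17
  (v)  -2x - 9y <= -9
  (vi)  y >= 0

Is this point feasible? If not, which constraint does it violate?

not feasible — violates (ii)

Constraint (ii): x = -3, which is not ≥ 0. All other constraints are satisfied.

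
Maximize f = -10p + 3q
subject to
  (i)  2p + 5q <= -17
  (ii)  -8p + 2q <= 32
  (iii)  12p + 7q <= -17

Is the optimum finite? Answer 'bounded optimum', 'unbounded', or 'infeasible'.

bounded optimum

Corner points and f = -10p + 3q:
  (-97/22, -18/11) → f = 431/11
  (17/23, -85/23) → f = -425/23
The feasible region has finitely many vertices and no improving ray; the maximum is 431/11 at (-97/22, -18/11).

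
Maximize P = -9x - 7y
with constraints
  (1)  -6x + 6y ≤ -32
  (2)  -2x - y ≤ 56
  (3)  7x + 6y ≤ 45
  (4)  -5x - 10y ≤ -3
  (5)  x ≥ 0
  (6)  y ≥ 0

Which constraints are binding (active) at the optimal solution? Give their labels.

(1) and (6)

Feasible corners and P = -9x - 7y:
  (77/13, 23/39) → P = -2240/39
  (16/3, 0) → P = -48
  (45/7, 0) → P = -405/7

The maximum is at (16/3, 0). Substituting into each constraint, equality holds for (1) and (6); the remaining constraints have slack.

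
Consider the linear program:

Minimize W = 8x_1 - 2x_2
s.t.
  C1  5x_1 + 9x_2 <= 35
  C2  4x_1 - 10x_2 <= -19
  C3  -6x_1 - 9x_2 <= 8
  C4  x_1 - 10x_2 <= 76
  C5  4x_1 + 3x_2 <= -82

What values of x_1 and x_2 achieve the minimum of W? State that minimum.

Corner points and W = 8x_1 - 2x_2:
  (-43, 250/9) → W = -3596/9
  (-281/7, 550/21) → W = -7844/21
  (-119/3, 230/9) → W = -3316/9

The binding constraints are 5x_1 + 9x_2 = 35 and -6x_1 - 9x_2 = 8.
Solving simultaneously gives x_1 = -43, x_2 = 250/9.

x_1 = -43, x_2 = 250/9, minimum W = -3596/9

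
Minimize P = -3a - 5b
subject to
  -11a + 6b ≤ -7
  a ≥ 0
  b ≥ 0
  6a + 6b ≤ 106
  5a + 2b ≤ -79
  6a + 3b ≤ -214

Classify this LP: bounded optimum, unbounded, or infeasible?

infeasible

The boundaries a = 0 and 6a + 3b = -214 meet at (0, -214/3), but that point violates b ≥ 0. Every candidate vertex is excluded by some other constraint, so the feasible region is empty.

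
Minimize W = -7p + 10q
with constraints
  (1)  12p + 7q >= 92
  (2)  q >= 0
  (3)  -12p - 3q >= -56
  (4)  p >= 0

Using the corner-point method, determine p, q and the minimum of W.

p = 29/12, q = 9, minimum W = 877/12

Vertices and W = -7p + 10q:
  (29/12, 9) → W = 877/12
  (0, 92/7) → W = 920/7
  (0, 56/3) → W = 560/3

At the optimal vertex, 12p + 7q = 92 and -12p - 3q = -56.
Solving simultaneously gives p = 29/12, q = 9.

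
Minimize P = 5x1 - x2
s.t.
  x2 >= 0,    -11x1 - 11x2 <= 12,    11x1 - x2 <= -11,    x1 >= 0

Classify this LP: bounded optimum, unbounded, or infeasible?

From the feasible point (0, 11), moving in the direction (0, 1) keeps every constraint satisfied while P decreases without bound.

unbounded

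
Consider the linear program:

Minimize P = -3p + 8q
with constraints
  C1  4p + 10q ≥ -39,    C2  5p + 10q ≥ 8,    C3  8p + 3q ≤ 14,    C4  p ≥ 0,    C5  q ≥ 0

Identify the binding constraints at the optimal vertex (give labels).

Extreme points and P = -3p + 8q:
  (0, 4/5) → P = 32/5
  (8/5, 0) → P = -24/5
  (0, 14/3) → P = 112/3
  (7/4, 0) → P = -21/4

The minimum is at (7/4, 0). Substituting into each constraint, equality holds for C3 and C5; the remaining constraints have slack.

C3 and C5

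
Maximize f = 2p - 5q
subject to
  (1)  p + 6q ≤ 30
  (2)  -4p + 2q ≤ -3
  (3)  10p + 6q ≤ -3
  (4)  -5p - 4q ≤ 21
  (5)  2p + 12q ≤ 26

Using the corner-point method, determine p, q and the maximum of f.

Feasible corners and f = 2p - 5q:
  (3/11, -21/22) → f = 117/22
  (-15/13, -99/26) → f = 435/26
  (57/5, -39/2) → f = 1203/10

The optimum lies where 10p + 6q = -3 and -5p - 4q = 21.
Solving simultaneously gives p = 57/5, q = -39/2.

p = 57/5, q = -39/2, maximum f = 1203/10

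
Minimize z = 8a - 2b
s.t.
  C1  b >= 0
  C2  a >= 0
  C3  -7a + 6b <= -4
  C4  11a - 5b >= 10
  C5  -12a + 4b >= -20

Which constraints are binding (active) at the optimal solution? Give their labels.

Corner points and z = 8a - 2b:
  (10/11, 0) → z = 80/11
  (5/3, 0) → z = 40/3
  (40/31, 26/31) → z = 268/31
  (26/11, 23/11) → z = 162/11

The minimum is at (10/11, 0). Substituting into each constraint, equality holds for C1 and C4; the remaining constraints have slack.

C1 and C4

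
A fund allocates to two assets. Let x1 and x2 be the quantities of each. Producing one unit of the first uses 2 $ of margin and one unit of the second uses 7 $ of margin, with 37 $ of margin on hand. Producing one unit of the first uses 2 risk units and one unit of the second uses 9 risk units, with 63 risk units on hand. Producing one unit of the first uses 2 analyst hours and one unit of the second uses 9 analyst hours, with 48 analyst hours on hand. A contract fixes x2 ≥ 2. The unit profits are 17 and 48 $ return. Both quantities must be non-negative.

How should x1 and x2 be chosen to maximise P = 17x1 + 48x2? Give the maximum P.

x1 = 23/2, x2 = 2, maximum P = 583/2

Extreme points and P = 17x1 + 48x2:
  (0, 37/7) → P = 1776/7
  (0, 2) → P = 96
  (23/2, 2) → P = 583/2

The optimum lies where 2x1 + 7x2 = 37 and x2 = 2.
Solving simultaneously gives x1 = 23/2, x2 = 2.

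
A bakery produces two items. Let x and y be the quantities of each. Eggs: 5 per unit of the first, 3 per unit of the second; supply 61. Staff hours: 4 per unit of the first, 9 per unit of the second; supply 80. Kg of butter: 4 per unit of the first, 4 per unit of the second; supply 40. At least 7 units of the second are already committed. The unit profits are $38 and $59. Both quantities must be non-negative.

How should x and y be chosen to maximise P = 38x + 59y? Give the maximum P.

x = 2, y = 8, maximum P = 548

Vertices and P = 38x + 59y:
  (0, 80/9) → P = 4720/9
  (0, 7) → P = 413
  (2, 8) → P = 548
  (3, 7) → P = 527

At the optimal vertex, 4x + 9y = 80 and 4x + 4y = 40.
Solving simultaneously gives x = 2, y = 8.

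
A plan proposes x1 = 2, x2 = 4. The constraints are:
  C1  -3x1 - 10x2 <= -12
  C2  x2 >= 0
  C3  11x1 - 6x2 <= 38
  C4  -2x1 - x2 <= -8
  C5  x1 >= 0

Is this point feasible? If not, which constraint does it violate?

feasible

C1: -46 ≤ -12 ✓
C2: 4 ≥ 0 ✓
C3: -2 ≤ 38 ✓
C4: -8 ≤ -8 ✓
C5: 2 ≥ 0 ✓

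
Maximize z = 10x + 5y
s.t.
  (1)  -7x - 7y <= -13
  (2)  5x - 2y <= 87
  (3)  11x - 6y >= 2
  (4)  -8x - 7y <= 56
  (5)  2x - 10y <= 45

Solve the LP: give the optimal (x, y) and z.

x = 259/4, y = 947/8, maximum z = 9915/8

Feasible corners and z = 10x + 5y:
  (92/119, 129/119) → z = 1565/119
  (445/84, -289/84) → z = 3005/84
  (259/4, 947/8) → z = 9915/8
  (390/23, -51/46) → z = 7545/46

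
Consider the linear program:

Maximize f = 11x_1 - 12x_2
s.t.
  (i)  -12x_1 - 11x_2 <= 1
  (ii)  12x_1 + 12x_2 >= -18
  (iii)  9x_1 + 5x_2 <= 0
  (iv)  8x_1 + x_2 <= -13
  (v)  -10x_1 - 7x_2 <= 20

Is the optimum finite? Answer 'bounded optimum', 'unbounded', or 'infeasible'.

bounded optimum

Extreme points and f = 11x_1 - 12x_2:
  (-71/38, 37/19) → f = -1669/38
  (-213/26, 115/13) → f = -5103/26
  (-65/31, 117/31) → f = -2119/31
The feasible region has finitely many vertices and no improving ray; the maximum is -1669/38 at (-71/38, 37/19).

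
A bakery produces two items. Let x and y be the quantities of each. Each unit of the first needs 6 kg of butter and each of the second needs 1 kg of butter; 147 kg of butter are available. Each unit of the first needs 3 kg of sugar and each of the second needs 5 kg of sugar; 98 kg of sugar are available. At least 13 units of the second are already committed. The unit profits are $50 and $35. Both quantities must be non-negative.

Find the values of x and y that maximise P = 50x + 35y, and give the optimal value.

x = 11, y = 13, maximum P = 1005

The optimum lies where 3x + 5y = 98 and y = 13.
Solving simultaneously gives x = 11, y = 13.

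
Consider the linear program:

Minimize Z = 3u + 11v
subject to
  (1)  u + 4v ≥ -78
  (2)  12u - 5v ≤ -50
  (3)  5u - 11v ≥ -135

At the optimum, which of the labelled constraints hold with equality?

Feasible corners and Z = 3u + 11v:
  (-590/53, -886/53) → Z = -11516/53
  (-1398/31, -255/31) → Z = -6999/31
  (125/107, 1370/107) → Z = 15445/107

The minimum is at (-1398/31, -255/31). Substituting into each constraint, equality holds for (1) and (3); the remaining constraints have slack.

(1) and (3)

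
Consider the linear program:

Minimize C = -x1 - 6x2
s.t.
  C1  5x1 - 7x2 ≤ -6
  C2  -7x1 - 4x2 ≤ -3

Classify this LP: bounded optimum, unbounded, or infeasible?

unbounded

From the feasible point (-1/23, 19/23), moving in the direction (-4, 7) keeps every constraint satisfied while C decreases without bound.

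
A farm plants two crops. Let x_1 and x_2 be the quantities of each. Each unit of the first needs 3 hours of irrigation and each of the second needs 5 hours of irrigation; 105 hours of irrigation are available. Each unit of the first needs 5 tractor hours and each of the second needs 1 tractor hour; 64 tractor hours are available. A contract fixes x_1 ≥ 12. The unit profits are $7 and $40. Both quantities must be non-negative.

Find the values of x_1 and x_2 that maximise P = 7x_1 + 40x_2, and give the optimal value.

x_1 = 12, x_2 = 4, maximum P = 244

Corner points and P = 7x_1 + 40x_2:
  (64/5, 0) → P = 448/5
  (12, 0) → P = 84
  (12, 4) → P = 244

The optimum lies where 5x_1 + x_2 = 64 and x_1 = 12.
Solving simultaneously gives x_1 = 12, x_2 = 4.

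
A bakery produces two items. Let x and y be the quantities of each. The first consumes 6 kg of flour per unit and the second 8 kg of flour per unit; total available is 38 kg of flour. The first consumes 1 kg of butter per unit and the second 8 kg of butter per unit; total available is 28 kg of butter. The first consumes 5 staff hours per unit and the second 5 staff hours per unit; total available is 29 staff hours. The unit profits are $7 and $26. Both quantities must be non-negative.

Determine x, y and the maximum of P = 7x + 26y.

x = 2, y = 13/4, maximum P = 197/2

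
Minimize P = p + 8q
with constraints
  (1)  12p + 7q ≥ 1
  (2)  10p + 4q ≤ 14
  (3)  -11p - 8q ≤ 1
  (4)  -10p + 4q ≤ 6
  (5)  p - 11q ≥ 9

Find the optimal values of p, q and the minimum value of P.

The binding constraints are 10p + 4q = 14 and -11p - 8q = 1.
Solving simultaneously gives p = 29/9, q = -41/9.

p = 29/9, q = -41/9, minimum P = -299/9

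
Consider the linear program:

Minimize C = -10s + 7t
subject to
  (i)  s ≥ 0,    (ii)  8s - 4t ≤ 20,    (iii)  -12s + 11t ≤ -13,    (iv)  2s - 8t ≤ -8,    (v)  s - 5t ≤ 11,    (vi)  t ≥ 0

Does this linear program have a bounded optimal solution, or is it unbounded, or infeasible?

bounded optimum

Vertices and C = -10s + 7t:
  (21/5, 17/5) → C = -91/5
  (24/7, 13/7) → C = -149/7
  (96/37, 61/37) → C = -533/37
The feasible region has finitely many vertices and no improving ray; the minimum is -149/7 at (24/7, 13/7).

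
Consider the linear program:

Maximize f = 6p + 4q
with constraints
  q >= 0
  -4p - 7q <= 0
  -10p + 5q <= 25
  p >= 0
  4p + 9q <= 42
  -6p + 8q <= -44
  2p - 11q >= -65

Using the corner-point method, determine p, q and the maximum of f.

The optimum lies where q = 0 and 4p + 9q = 42.
Solving simultaneously gives p = 21/2, q = 0.

p = 21/2, q = 0, maximum f = 63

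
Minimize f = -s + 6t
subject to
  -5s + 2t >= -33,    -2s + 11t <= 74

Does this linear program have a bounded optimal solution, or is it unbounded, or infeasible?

From the feasible point (511/51, 436/51), moving in the direction (-11, -2) keeps every constraint satisfied while f decreases without bound.

unbounded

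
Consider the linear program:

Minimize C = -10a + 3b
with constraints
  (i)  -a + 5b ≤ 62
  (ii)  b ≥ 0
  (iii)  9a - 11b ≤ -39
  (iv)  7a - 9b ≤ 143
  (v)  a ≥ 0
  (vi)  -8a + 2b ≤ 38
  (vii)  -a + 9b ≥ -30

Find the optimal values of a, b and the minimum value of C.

a = 487/34, b = 519/34, minimum C = -3313/34

At the optimal vertex, -a + 5b = 62 and 9a - 11b = -39.
Solving simultaneously gives a = 487/34, b = 519/34.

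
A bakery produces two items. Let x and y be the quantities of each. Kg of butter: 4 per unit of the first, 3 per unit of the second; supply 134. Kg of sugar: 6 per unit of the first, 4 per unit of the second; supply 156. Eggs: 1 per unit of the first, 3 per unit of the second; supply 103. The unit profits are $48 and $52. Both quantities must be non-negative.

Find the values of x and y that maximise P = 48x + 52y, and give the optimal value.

At the optimal vertex, 6x + 4y = 156 and x + 3y = 103.
Solving simultaneously gives x = 4, y = 33.

x = 4, y = 33, maximum P = 1908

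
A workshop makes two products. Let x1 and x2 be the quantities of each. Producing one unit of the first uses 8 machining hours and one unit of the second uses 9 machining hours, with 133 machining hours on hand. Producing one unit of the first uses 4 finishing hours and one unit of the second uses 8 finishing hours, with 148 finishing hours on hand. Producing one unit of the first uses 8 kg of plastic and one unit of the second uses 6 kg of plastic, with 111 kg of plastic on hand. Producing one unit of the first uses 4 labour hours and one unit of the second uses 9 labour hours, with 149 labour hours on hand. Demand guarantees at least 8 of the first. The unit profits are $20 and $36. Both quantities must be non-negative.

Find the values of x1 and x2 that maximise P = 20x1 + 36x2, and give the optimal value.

Vertices and P = 20x1 + 36x2:
  (111/8, 0) → P = 555/2
  (8, 0) → P = 160
  (67/8, 22/3) → P = 863/2
  (8, 23/3) → P = 436

x1 = 8, x2 = 23/3, maximum P = 436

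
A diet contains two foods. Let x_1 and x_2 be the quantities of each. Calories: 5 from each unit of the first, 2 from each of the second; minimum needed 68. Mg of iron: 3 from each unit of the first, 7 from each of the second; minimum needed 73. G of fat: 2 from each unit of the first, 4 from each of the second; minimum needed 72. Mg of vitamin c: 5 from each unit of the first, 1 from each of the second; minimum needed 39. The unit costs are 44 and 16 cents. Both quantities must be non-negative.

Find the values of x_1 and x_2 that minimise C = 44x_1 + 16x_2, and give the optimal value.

x_1 = 2, x_2 = 29, minimum C = 552

Extreme points and C = 44x_1 + 16x_2:
  (0, 39) → C = 624
  (36, 0) → C = 1584
  (8, 14) → C = 576
  (2, 29) → C = 552
The feasible region is unbounded (it extends along (0, 1), (1, 0)), but C strictly increases along every unbounded feasible direction, so there is no improving ray and the minimum is attained at a vertex.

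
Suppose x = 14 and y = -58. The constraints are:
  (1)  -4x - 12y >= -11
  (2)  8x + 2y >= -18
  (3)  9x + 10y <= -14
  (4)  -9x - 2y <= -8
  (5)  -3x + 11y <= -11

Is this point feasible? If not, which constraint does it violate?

feasible

(1): 640 ≥ -11 ✓
(2): -4 ≥ -18 ✓
(3): -454 ≤ -14 ✓
(4): -10 ≤ -8 ✓
(5): -680 ≤ -11 ✓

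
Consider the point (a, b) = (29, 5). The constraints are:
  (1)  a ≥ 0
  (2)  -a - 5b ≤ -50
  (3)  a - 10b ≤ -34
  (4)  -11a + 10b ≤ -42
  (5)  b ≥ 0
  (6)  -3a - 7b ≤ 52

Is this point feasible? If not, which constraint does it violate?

Constraint (3): a - 10b = -21, which is not ≤ -34. All other constraints are satisfied.

not feasible — violates (3)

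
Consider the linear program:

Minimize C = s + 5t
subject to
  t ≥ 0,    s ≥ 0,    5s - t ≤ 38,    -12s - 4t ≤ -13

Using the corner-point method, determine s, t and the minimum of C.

s = 13/12, t = 0, minimum C = 13/12

Extreme points and C = s + 5t:
  (38/5, 0) → C = 38/5
  (13/12, 0) → C = 13/12
  (0, 13/4) → C = 65/4
The feasible region is unbounded (it extends along (0, 1), (1, 5)), but C strictly increases along every unbounded feasible direction, so there is no improving ray and the minimum is attained at a vertex.

At the optimal vertex, t = 0 and -12s - 4t = -13.
Solving simultaneously gives s = 13/12, t = 0.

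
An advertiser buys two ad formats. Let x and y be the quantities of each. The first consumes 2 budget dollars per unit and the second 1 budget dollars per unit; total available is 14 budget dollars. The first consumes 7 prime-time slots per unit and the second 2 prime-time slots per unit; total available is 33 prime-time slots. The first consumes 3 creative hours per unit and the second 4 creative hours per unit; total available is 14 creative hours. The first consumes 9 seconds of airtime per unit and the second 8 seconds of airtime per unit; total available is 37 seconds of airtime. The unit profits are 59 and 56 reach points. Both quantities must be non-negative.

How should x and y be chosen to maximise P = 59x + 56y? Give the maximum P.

Extreme points and P = 59x + 56y:
  (0, 0) → P = 0
  (0, 7/2) → P = 196
  (37/9, 0) → P = 2183/9
  (3, 5/4) → P = 247

x = 3, y = 5/4, maximum P = 247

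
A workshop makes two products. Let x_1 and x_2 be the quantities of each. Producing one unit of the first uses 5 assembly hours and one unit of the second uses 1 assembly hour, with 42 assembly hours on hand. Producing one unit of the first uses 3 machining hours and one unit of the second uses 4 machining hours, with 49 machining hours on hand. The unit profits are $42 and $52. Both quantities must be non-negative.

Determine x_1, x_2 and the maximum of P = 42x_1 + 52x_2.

x_1 = 7, x_2 = 7, maximum P = 658

The optimum lies where 5x_1 + x_2 = 42 and 3x_1 + 4x_2 = 49.
Solving simultaneously gives x_1 = 7, x_2 = 7.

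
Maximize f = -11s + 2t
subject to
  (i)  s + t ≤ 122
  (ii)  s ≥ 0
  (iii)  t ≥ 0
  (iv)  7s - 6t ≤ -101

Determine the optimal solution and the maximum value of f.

Extreme points and f = -11s + 2t:
  (0, 122) → f = 244
  (631/13, 955/13) → f = -387
  (0, 101/6) → f = 101/3

The optimum lies where s + t = 122 and s = 0.
Solving simultaneously gives s = 0, t = 122.

s = 0, t = 122, maximum f = 244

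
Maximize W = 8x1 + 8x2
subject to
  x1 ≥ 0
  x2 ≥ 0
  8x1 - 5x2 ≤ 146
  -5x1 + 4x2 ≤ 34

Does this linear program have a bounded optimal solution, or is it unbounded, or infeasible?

Extreme points and W = 8x1 + 8x2:
  (0, 0) → W = 0
  (0, 17/2) → W = 68
  (73/4, 0) → W = 146
  (754/7, 1002/7) → W = 14048/7
The feasible region has finitely many vertices and no improving ray; the maximum is 14048/7 at (754/7, 1002/7).

bounded optimum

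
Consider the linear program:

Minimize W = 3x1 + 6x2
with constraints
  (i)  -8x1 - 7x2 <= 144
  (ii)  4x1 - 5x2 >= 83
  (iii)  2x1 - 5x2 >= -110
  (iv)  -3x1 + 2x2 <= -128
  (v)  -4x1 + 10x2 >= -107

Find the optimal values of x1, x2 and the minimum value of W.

The feasible region is unbounded (it extends along (5, 2)), but W strictly increases along every unbounded feasible direction, so there is no improving ray and the minimum is attained at a vertex.

The optimum lies where -3x1 + 2x2 = -128 and -4x1 + 10x2 = -107.
Solving simultaneously gives x1 = 533/11, x2 = 191/22.

x1 = 533/11, x2 = 191/22, minimum W = 2172/11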